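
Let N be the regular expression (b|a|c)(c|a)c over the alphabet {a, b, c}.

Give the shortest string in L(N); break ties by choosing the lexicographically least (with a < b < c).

By inspection of the expression, no string of length less than 3 matches, and aac is the lexicographically first match of length 3.

aac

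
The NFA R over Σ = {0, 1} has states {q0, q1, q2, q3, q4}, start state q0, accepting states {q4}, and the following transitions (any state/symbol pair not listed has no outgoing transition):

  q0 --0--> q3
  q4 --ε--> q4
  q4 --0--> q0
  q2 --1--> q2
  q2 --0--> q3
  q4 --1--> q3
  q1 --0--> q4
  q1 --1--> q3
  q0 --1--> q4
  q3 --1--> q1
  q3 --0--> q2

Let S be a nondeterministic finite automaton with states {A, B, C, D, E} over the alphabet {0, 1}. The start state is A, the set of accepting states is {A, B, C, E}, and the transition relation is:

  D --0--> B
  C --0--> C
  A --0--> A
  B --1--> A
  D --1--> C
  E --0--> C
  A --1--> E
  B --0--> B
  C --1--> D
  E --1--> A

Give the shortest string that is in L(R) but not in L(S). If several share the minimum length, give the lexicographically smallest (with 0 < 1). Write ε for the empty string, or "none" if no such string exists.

The string 101 is accepted by R but not by S.
No shorter string lies in the difference, and 101 is the lexicographically first length-3 string in L(R) \ L(S).

101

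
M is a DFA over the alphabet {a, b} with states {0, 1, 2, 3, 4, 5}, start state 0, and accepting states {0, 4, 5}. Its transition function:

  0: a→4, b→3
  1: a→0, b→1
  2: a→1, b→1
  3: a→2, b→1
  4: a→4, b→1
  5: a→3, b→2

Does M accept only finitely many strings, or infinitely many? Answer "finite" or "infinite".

infinite

State 0 is reachable from the start and can reach an accepting state, and it lies on the cycle 0 → 3 → 1 → 0.
Traversing that cycle any number of times yields accepted strings of unbounded length, so the language is infinite.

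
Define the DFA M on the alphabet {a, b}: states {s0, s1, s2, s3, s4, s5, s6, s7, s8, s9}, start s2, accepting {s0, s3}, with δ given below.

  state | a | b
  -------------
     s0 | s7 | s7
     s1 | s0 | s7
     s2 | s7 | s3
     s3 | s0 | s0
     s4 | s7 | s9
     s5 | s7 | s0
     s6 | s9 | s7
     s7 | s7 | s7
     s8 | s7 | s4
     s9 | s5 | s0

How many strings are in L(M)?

3

The useful subgraph on states {s0, s2, s3} is acyclic, so L(M) is finite; the longest accepting path visits 3 useful states, giving maximum string length 2.
Counting accepting paths from s2 by length: 1 of length 1, 2 of length 2. Total 3.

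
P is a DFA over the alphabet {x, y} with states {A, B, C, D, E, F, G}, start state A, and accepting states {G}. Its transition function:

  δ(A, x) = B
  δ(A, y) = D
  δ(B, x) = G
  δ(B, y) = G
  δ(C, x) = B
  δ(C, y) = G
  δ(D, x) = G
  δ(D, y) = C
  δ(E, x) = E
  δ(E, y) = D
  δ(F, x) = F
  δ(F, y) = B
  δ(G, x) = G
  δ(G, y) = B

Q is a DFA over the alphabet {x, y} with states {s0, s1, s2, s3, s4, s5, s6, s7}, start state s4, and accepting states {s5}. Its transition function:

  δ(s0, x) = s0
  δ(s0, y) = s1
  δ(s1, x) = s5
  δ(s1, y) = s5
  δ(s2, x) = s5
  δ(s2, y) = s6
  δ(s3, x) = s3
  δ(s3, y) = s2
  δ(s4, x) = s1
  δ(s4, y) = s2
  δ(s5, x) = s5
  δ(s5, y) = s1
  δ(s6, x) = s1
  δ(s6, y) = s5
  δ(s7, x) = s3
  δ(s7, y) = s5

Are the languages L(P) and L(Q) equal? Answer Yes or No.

Yes

Exploring the product automaton P × Q from the start pair (A, s4), following both machines on each input symbol, reaches 5 state pairs: (A, s4), (B, s1), (D, s2), (G, s5), (C, s6).
P accepts in {G} and Q accepts in {s5}. In every reachable pair the two components are either both accepting — (G, s5) — or both non-accepting, so no string is accepted by exactly one of the machines: L(P) \ L(Q) and L(Q) \ L(P) are both empty.
Hence every string is accepted by P iff it is accepted by Q, and the two languages coincide.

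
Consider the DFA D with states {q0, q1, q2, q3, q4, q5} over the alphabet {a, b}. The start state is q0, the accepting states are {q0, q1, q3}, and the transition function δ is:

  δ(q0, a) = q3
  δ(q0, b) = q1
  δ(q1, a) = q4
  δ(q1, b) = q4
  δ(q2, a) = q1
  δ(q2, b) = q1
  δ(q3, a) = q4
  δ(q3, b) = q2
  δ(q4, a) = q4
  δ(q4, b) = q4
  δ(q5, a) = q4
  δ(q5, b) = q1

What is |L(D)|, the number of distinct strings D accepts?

5

The useful subgraph on states {q0, q1, q2, q3} is acyclic, so L(D) is finite; the longest accepting path visits 4 useful states, giving maximum string length 3.
Counting accepting paths from q0 by length: 1 of length 0, 2 of length 1, 2 of length 3. Total 5.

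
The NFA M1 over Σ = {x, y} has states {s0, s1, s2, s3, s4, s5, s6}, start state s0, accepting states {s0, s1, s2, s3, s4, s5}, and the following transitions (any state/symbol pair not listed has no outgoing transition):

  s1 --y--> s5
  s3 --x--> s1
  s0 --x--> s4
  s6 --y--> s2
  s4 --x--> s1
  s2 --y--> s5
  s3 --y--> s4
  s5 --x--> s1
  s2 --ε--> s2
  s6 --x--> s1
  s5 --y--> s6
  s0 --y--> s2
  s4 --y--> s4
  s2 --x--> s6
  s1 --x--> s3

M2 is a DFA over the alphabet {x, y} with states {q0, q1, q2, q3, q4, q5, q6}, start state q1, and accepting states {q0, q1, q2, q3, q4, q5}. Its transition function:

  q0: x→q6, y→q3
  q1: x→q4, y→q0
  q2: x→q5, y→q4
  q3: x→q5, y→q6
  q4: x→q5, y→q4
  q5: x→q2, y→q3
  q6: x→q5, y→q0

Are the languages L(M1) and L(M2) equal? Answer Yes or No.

Exploring the product automaton M1 × M2 from the start pair (s0, q1), following both machines on each input symbol, reaches 7 state pairs: (s0, q1), (s4, q4), (s2, q0), (s1, q5), (s6, q6), (s5, q3), (s3, q2).
M1 accepts in {s0, s1, s2, s3, s4, s5} and M2 accepts in {q0, q1, q2, q3, q4, q5}. In every reachable pair the two components are either both accepting — (s0, q1), (s4, q4), (s2, q0), (s1, q5), (s5, q3), (s3, q2) — or both non-accepting, so no string is accepted by exactly one of the machines: L(M1) \ L(M2) and L(M2) \ L(M1) are both empty.
Hence every string is accepted by M1 iff it is accepted by M2, and the two languages coincide.

Yes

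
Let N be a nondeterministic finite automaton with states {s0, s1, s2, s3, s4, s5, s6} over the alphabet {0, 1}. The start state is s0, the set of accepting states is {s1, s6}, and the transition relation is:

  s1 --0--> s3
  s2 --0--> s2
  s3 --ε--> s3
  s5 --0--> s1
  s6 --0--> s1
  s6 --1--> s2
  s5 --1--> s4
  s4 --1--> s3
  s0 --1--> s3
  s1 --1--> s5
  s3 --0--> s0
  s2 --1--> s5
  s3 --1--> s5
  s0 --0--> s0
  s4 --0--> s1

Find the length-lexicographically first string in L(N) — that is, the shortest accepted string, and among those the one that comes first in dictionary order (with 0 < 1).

110

A breadth-first search from s0 reaches an accepting state first via the path s0 → s3 → s5 → s1 on input 110.
No string of length < 3 is accepted (BFS exhausts all shorter strings without reaching an accepting state), and 110 is the lexicographically least accepting string of length 3.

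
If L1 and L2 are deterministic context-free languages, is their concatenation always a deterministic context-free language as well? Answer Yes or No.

Take L₁ = {ε, c} (finite, hence regular and DCFL) and L₂ = {c aⁿbⁿ : n≥0} ∪ {cc aⁿb²ⁿ : n≥0} (a DCFL: the number of leading c's tells the DPDA whether to pop one stack symbol per b or per two b's). Then L₁L₂ ∩ cca⁺b* = {cc aⁿbⁿ : n≥1} ∪ {cc aⁿb²ⁿ : n≥1}. If L₁L₂ were a DCFL, so would be this intersection with a regular set, and a DPDA for it started from its configuration after reading cc would accept {aⁿbⁿ : n≥1} ∪ {aⁿb²ⁿ : n≥1}, which no deterministic PDA accepts (a DPDA for it would have a single run on aⁿb²ⁿ, accepting after the prefix aⁿbⁿ and accepting again after n more b's; an ordinary PDA that simulates it on a's and b's and, at any moment when it is accepting, may switch to reading only a fresh letter d while feeding each d to the simulation as a b, would accept aⁱbʲdᵏ (k≥1) exactly when both aⁱbʲ and aⁱbʲ⁺ᵏ are in the language, i.e. its language intersected with the regular set a*b*d⁺ would be exactly {aⁿbⁿdⁿ : n≥1} — impossible, since context-free languages are closed under intersection with regular sets and {aⁿbⁿdⁿ} is not context-free). Hence L₁L₂ is not a DCFL.

No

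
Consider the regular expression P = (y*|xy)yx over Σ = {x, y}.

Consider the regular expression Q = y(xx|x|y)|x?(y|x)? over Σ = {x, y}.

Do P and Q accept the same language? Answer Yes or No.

No

The string yyx is accepted by P but rejected by Q.
So L(P) ≠ L(Q).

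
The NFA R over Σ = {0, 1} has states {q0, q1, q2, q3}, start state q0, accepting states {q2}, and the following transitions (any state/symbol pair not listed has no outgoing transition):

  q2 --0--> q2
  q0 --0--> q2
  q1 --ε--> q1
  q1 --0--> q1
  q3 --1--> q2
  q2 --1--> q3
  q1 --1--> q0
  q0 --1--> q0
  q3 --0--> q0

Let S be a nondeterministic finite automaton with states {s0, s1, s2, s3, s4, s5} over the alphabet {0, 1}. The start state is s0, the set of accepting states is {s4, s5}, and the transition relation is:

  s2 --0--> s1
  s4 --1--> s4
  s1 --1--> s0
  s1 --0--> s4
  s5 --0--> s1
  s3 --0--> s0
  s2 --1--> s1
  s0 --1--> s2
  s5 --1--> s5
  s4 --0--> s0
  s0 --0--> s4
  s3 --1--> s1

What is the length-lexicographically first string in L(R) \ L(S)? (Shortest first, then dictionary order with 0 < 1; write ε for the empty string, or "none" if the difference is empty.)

The string 00 is accepted by R but not by S.
No shorter string lies in the difference, and 00 is the lexicographically first length-2 string in L(R) \ L(S).

00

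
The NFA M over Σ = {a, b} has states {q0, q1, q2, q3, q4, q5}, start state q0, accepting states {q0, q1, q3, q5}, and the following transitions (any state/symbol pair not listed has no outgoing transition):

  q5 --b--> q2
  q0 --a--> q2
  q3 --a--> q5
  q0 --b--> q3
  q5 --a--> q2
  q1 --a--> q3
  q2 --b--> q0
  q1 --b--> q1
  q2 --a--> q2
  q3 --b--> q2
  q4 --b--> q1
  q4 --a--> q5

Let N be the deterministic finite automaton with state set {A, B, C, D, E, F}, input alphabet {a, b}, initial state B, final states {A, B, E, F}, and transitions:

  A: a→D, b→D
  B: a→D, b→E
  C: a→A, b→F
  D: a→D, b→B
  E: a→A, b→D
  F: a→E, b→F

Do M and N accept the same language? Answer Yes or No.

Exploring the product automaton M × N from the start pair (q0, B), following both machines on each input symbol, reaches 4 state pairs: (q0, B), (q2, D), (q3, E), (q5, A).
M accepts in {q0, q1, q3, q5} and N accepts in {A, B, E, F}. In every reachable pair the two components are either both accepting — (q0, B), (q3, E), (q5, A) — or both non-accepting, so no string is accepted by exactly one of the machines: L(M) \ L(N) and L(N) \ L(M) are both empty.
Hence every string is accepted by M iff it is accepted by N, and the two languages coincide.

Yes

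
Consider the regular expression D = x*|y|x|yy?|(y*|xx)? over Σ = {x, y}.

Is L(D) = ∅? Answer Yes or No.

The empty string ε matches the expression, so it belongs to L(D).
Since L(D) contains at least one string, it is not empty.

No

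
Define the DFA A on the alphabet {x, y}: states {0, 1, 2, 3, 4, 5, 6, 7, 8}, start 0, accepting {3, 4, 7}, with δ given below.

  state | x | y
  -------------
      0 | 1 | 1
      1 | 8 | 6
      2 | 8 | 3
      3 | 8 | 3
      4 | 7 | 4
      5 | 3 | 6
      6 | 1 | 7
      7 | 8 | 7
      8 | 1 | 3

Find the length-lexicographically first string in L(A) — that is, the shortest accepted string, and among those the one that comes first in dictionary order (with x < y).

xxy

A breadth-first search from 0 reaches an accepting state first via the path 0 → 1 → 8 → 3 on input xxy.
No string of length < 3 is accepted (BFS exhausts all shorter strings without reaching an accepting state), and xxy is the lexicographically least accepting string of length 3.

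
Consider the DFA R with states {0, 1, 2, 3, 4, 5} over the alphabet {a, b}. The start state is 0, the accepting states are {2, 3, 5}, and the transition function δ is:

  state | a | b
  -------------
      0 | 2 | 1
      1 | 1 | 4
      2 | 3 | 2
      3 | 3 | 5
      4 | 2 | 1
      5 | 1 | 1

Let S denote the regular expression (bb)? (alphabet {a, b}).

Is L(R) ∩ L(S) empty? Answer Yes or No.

Yes

Converting the expression S to a DFA (subset construction, then merging equivalent states) gives the minimal DFA with states {s0, s1, s2, s3}, start state s0, accepting states {s0, s3} and transitions s0: a→s1, b→s2; s1: a→s1, b→s1; s2: a→s1, b→s3; s3: a→s1, b→s1.
Exploring the product automaton R × S from the start pair (0, s0), following both machines on each input symbol, reaches 8 state pairs: (0, s0), (2, s1), (1, s2), (3, s1), (1, s1), (4, s3), (5, s1), (4, s1).
R accepts in {2, 3, 5} and S accepts in {s0, s3}; no reachable pair has both components accepting, so no string drives both machines to acceptance simultaneously and L(R) ∩ L(S) = ∅.
So no string is accepted by both, and the intersection is empty.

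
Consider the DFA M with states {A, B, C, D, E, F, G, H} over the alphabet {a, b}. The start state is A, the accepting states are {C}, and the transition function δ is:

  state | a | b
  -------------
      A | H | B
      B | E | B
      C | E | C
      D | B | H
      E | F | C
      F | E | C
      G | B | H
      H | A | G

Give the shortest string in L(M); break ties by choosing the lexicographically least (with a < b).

bab

A breadth-first search from A reaches an accepting state first via the path A → B → E → C on input bab.
No string of length < 3 is accepted (BFS exhausts all shorter strings without reaching an accepting state), and bab is the lexicographically least accepting string of length 3.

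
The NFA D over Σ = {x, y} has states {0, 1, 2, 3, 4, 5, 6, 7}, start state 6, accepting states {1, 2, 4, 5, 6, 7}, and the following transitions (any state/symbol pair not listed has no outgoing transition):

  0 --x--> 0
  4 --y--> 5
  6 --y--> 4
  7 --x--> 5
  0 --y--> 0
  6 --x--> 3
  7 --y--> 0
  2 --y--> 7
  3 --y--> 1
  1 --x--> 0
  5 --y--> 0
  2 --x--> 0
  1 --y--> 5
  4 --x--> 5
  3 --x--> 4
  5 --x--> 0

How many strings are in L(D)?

The useful subgraph on states {1, 3, 4, 5, 6} is acyclic, so L(D) is finite; the longest accepting path visits 4 useful states, giving maximum string length 3.
Counting accepting paths from 6 by length: 1 of length 0, 1 of length 1, 4 of length 2, 3 of length 3. Total 9.

9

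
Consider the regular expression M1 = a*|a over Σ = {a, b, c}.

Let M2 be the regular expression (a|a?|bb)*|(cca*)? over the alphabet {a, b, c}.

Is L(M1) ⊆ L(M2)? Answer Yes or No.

Converting the expression M1 to a DFA (subset construction, then merging equivalent states) gives the minimal DFA with states {r0, r1}, start state r0, accepting states {r0} and transitions r0: a→r0, b→r1, c→r1; r1: a→r1, b→r1, c→r1.
Converting the expression M2 to a DFA (subset construction, then merging equivalent states) gives the minimal DFA with states {t0, t1, t2, t3, t4, t5}, start state t0, accepting states {t0, t1, t5} and transitions t0: a→t1, b→t2, c→t3; t1: a→t1, b→t2, c→t4; t2: a→t4, b→t1, c→t4; t3: a→t4, b→t4, c→t5; t4: a→t4, b→t4, c→t4; t5: a→t5, b→t4, c→t4.
Exploring the product automaton M1 × M2 from the start pair (r0, t0), following both machines on each input symbol, reaches 7 state pairs: (r0, t0), (r0, t1), (r1, t2), (r1, t3), (r1, t4), (r1, t1), (r1, t5).
M1 accepts in {r0} and M2 accepts in {t0, t1, t5}. The reachable pairs whose M1-component is accepting are (r0, t0), (r0, t1); in each of them the M2-component is accepting too, so the product for L(M1) \ L(M2) (M1-component accepting, M2-component rejecting) has no reachable accepting pair and the difference is empty.
Hence every string in L(M1) is also in L(M2).

Yes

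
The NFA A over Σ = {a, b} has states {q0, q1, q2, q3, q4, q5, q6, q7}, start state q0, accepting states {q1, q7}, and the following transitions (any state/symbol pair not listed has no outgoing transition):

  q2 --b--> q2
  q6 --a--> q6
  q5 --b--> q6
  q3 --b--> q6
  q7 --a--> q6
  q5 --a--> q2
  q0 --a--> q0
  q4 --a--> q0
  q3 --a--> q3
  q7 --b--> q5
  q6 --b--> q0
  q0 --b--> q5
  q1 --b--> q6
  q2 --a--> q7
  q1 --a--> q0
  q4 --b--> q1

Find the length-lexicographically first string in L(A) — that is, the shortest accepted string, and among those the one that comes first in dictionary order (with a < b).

A breadth-first search from q0 reaches an accepting state first via the path q0 → q5 → q2 → q7 on input baa.
No string of length < 3 is accepted (BFS exhausts all shorter strings without reaching an accepting state), and baa is the lexicographically least accepting string of length 3.

baa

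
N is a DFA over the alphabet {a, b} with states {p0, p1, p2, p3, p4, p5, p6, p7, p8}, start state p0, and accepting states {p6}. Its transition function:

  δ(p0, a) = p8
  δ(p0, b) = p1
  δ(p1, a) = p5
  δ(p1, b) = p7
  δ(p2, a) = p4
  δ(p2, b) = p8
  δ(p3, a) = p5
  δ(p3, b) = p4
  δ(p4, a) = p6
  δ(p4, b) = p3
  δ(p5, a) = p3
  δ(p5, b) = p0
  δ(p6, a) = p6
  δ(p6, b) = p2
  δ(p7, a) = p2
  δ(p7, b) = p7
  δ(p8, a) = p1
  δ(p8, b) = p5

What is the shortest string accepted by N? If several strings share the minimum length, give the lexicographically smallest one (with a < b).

ababa

A breadth-first search from p0 reaches an accepting state first via the path p0 → p8 → p5 → p3 → p4 → p6 on input ababa.
No string of length < 5 is accepted (BFS exhausts all shorter strings without reaching an accepting state), and ababa is the lexicographically least accepting string of length 5.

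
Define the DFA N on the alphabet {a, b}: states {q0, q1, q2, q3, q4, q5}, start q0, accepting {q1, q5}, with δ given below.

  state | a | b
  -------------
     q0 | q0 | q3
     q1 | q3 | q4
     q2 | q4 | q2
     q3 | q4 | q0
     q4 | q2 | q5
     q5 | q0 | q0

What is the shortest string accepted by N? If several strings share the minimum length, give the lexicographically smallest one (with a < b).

bab

A breadth-first search from q0 reaches an accepting state first via the path q0 → q3 → q4 → q5 on input bab.
No string of length < 3 is accepted (BFS exhausts all shorter strings without reaching an accepting state), and bab is the lexicographically least accepting string of length 3.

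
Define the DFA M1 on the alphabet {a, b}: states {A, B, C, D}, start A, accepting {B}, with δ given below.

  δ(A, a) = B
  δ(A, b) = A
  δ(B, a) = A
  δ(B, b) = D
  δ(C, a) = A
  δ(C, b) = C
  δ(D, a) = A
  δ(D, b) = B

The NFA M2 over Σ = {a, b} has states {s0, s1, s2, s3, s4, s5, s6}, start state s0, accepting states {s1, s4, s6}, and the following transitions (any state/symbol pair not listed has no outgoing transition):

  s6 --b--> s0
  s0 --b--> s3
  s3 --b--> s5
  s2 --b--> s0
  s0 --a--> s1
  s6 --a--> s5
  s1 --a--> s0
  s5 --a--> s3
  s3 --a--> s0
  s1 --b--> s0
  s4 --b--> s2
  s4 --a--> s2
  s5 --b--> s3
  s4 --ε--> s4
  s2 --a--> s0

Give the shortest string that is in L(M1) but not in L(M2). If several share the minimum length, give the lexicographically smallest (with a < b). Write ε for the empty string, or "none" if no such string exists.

ba

The string ba is accepted by M1 but not by M2.
No shorter string lies in the difference, and ba is the lexicographically first length-2 string in L(M1) \ L(M2).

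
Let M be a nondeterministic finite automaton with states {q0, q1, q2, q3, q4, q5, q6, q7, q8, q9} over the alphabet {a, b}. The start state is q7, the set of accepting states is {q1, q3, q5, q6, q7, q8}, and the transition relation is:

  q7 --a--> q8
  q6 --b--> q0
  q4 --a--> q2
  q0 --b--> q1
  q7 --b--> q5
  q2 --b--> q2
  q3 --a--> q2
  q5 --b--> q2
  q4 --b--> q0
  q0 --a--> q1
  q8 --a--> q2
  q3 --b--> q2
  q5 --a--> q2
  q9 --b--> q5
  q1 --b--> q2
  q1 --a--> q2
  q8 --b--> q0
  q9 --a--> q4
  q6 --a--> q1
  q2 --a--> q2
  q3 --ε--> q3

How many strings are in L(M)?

The useful subgraph on states {q0, q1, q5, q7, q8} is acyclic, so L(M) is finite; the longest accepting path visits 4 useful states, giving maximum string length 3.
Counting accepting paths from q7 by length: 1 of length 0, 2 of length 1, 2 of length 3. Total 5.

5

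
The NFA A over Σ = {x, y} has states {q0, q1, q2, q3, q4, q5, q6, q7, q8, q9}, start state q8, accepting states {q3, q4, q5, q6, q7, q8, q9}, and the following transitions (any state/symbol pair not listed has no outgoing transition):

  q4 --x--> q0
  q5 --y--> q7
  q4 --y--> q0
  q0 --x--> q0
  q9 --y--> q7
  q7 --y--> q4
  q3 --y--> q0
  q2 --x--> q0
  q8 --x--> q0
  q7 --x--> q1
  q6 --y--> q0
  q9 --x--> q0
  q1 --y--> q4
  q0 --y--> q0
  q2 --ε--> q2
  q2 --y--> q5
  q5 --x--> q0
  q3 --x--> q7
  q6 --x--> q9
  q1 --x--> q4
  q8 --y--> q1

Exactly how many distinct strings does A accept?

3

The useful subgraph on states {q1, q4, q8} is acyclic, so L(A) is finite; the longest accepting path visits 3 useful states, giving maximum string length 2.
Counting accepting paths from q8 by length: 1 of length 0, 2 of length 2. Total 3.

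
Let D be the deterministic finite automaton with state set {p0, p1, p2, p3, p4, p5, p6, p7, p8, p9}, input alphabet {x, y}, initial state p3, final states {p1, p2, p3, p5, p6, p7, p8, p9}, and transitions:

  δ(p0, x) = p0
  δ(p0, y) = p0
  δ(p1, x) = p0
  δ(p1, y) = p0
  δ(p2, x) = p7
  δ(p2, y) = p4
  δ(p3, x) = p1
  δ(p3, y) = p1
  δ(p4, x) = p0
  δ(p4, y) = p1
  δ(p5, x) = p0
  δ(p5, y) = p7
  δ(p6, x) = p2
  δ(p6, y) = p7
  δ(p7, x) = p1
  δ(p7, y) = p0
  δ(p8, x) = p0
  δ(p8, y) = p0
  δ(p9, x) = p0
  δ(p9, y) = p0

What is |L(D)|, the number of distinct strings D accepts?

3

The useful subgraph on states {p1, p3} is acyclic, so L(D) is finite; the longest accepting path visits 2 useful states, giving maximum string length 1.
Counting accepting paths from p3 by length: 1 of length 0, 2 of length 1. Total 3.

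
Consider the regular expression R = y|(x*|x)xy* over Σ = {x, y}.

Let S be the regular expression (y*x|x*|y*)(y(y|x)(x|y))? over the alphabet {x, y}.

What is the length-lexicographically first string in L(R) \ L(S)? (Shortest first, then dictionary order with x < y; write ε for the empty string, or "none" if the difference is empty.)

xy

The string xy is accepted by R but not by S.
No shorter string lies in the difference, and xy is the lexicographically first length-2 string in L(R) \ L(S).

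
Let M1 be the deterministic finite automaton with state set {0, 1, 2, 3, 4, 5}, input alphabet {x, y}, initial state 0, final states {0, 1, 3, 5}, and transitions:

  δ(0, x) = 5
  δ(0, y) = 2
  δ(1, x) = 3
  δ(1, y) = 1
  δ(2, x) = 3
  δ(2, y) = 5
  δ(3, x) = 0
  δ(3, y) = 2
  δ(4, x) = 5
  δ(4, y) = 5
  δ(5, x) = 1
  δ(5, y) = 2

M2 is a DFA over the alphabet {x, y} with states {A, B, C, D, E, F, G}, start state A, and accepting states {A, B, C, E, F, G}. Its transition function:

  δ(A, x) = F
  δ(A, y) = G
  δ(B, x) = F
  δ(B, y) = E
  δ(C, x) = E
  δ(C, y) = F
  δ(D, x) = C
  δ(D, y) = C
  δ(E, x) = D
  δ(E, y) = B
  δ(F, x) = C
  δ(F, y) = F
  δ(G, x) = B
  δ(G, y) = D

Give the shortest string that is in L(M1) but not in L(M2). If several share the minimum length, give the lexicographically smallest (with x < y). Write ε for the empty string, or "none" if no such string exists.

yy

The string yy is accepted by M1 but not by M2.
No shorter string lies in the difference, and yy is the lexicographically first length-2 string in L(M1) \ L(M2).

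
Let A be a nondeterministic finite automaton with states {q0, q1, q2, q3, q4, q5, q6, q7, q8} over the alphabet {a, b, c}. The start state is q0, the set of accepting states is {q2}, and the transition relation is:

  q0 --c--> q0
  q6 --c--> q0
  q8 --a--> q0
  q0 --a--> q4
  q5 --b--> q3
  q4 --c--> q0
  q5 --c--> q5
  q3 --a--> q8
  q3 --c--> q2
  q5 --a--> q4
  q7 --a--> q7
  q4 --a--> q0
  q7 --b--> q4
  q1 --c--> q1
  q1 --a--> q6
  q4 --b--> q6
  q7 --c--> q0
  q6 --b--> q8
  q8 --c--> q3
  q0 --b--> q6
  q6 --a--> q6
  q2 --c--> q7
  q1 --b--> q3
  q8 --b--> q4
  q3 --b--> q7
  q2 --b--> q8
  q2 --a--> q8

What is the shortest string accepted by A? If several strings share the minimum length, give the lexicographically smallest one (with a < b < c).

bbcc

A breadth-first search from q0 reaches an accepting state first via the path q0 → q6 → q8 → q3 → q2 on input bbcc.
No string of length < 4 is accepted (BFS exhausts all shorter strings without reaching an accepting state), and bbcc is the lexicographically least accepting string of length 4.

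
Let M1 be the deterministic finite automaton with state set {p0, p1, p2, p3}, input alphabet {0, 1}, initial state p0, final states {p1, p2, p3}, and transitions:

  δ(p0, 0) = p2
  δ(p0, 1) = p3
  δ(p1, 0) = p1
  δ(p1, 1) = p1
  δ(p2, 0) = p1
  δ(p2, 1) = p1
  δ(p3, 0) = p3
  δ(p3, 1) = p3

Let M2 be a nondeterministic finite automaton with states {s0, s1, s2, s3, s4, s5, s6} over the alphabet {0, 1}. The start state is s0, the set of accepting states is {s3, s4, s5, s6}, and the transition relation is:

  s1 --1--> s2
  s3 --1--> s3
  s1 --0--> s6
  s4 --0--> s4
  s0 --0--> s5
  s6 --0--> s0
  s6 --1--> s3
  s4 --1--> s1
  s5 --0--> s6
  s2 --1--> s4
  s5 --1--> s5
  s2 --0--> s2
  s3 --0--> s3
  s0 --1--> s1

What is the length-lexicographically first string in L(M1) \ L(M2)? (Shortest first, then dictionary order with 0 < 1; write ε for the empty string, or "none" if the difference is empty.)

The string 1 is accepted by M1 but not by M2.
No shorter string lies in the difference, and 1 is the lexicographically first length-1 string in L(M1) \ L(M2).

1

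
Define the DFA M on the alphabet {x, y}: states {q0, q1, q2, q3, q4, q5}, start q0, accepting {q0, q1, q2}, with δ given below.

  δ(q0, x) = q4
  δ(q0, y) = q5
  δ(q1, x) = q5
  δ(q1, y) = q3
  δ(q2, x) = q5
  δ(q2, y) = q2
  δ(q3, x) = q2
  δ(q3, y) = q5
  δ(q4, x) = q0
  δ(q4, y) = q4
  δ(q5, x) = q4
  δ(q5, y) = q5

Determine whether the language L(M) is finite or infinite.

infinite

State q0 is reachable from the start and can reach an accepting state, and it lies on the cycle q0 → q4 → q0.
Traversing that cycle any number of times yields accepted strings of unbounded length, so the language is infinite.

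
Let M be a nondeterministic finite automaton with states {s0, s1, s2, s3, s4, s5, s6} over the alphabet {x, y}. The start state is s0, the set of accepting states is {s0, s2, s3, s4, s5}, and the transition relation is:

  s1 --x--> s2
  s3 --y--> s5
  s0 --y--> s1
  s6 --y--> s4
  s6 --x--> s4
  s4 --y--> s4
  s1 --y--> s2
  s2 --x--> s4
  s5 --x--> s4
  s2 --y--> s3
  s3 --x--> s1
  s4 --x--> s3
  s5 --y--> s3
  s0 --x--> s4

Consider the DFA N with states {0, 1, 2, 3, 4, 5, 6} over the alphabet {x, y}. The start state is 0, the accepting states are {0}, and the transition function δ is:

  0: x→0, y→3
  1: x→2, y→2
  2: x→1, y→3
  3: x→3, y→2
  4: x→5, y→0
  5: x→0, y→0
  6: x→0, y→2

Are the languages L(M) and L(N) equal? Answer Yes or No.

No

The string xy is accepted by M but rejected by N.
So L(M) ≠ L(N).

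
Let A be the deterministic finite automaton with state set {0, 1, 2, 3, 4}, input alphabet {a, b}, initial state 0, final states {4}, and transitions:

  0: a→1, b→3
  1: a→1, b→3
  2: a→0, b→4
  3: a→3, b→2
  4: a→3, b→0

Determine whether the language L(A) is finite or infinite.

infinite

State 1 is reachable from the start and can reach an accepting state, and it lies on the cycle 1 → 1.
Traversing that cycle any number of times yields accepted strings of unbounded length, so the language is infinite.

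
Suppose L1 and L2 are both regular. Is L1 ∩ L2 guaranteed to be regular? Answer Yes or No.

Run DFAs for L₁ and L₂ in parallel: the product automaton with state set Q₁ × Q₂, start (q₁, q₂) and accepting set F₁ × F₂ recognises L₁ ∩ L₂.
So the regular languages are closed under intersection.

Yes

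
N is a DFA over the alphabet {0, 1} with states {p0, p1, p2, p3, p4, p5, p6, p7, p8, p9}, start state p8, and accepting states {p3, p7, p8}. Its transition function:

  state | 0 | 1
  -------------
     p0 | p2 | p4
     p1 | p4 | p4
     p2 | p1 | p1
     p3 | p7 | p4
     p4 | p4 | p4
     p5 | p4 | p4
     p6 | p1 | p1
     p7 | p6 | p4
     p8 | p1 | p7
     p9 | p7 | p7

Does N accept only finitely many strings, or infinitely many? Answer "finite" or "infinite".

finite

The useful states (reachable from p8 and able to reach an accepting state) are {p7, p8}.
Restricted to these states the transition graph has no cycle, so every accepting path has bounded length and L is finite.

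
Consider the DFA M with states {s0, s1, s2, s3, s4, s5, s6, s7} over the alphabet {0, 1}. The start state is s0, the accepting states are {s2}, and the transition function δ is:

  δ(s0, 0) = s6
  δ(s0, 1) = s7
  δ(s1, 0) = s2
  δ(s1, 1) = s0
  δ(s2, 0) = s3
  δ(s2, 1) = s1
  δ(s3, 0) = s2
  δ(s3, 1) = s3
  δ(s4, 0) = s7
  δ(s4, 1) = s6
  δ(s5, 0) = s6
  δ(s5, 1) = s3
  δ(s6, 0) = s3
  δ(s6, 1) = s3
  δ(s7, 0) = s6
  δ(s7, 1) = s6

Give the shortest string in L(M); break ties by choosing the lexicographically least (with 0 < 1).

000

A breadth-first search from s0 reaches an accepting state first via the path s0 → s6 → s3 → s2 on input 000.
No string of length < 3 is accepted (BFS exhausts all shorter strings without reaching an accepting state), and 000 is the lexicographically least accepting string of length 3.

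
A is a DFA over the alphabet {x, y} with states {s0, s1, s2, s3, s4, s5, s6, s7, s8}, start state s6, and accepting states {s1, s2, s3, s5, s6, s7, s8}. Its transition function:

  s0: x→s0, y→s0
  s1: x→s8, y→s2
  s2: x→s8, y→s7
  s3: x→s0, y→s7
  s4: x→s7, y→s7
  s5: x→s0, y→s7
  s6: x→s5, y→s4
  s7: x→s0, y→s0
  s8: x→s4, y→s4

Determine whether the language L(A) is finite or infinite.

The useful states (reachable from s6 and able to reach an accepting state) are {s4, s5, s6, s7}.
Restricted to these states the transition graph has no cycle, so every accepting path has bounded length and L is finite.

finite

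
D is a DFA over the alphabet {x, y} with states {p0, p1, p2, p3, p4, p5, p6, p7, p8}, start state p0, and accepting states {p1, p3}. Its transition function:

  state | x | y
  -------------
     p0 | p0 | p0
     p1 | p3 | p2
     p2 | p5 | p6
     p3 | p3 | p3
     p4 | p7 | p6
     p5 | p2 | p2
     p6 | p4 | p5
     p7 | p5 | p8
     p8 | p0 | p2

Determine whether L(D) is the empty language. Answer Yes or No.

Yes

The states reachable from the start state are {p0}.
None of the accepting states {p1, p3} is reachable, so no string is accepted and L(D) = ∅.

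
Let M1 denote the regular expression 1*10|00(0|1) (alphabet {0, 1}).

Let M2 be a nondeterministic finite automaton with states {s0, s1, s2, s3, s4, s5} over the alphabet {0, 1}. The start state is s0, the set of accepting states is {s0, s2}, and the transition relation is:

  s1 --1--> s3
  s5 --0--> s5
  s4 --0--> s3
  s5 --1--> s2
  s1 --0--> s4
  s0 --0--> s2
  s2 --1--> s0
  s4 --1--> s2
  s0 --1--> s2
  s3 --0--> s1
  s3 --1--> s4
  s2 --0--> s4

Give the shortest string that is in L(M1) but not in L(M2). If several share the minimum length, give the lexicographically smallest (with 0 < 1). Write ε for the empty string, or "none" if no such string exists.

The string 10 is accepted by M1 but not by M2.
No shorter string lies in the difference, and 10 is the lexicographically first length-2 string in L(M1) \ L(M2).

10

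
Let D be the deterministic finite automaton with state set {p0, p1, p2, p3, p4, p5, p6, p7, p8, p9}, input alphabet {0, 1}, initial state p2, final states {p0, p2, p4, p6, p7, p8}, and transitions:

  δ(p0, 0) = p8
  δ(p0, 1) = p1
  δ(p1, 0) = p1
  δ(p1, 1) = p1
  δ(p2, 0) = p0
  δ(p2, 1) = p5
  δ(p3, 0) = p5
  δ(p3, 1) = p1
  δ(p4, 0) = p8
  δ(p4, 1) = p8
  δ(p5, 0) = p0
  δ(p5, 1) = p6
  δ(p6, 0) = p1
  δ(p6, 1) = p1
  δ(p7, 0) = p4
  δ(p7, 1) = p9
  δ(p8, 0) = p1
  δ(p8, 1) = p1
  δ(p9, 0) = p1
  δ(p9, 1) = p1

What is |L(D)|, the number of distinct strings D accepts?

6

The useful subgraph on states {p0, p2, p5, p6, p8} is acyclic, so L(D) is finite; the longest accepting path visits 4 useful states, giving maximum string length 3.
Counting accepting paths from p2 by length: 1 of length 0, 1 of length 1, 3 of length 2, 1 of length 3. Total 6.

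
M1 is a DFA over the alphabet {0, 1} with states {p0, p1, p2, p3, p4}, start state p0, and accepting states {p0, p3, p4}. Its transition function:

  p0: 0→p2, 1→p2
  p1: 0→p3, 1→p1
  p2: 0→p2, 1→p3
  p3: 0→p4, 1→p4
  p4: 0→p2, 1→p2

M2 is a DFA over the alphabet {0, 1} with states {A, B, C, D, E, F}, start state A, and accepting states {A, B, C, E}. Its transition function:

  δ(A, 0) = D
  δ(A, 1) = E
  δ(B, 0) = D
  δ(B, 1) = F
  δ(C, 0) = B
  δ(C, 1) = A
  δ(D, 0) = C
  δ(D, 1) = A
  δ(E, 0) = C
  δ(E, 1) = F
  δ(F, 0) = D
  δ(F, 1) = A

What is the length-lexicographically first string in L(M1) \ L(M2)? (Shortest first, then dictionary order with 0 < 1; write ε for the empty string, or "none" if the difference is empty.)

The string 11 is accepted by M1 but not by M2.
No shorter string lies in the difference, and 11 is the lexicographically first length-2 string in L(M1) \ L(M2).

11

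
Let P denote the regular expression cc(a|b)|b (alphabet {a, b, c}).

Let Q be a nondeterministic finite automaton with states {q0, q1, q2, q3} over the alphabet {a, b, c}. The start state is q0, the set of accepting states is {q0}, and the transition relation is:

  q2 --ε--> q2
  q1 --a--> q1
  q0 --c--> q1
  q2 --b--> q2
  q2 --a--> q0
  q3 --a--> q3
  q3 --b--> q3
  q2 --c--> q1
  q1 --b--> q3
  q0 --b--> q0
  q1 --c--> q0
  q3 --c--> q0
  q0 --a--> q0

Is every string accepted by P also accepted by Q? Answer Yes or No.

Yes

Converting the expression P to a DFA (subset construction, then merging equivalent states) gives the minimal DFA with states {p0, p1, p2, p3, p4}, start state p0, accepting states {p2} and transitions p0: a→p1, b→p2, c→p3; p1: a→p1, b→p1, c→p1; p2: a→p1, b→p1, c→p1; p3: a→p1, b→p1, c→p4; p4: a→p2, b→p2, c→p1.
Exploring the product automaton P × Q from the start pair (p0, q0), following both machines on each input symbol, reaches 7 state pairs: (p0, q0), (p1, q0), (p2, q0), (p3, q1), (p1, q1), (p1, q3), (p4, q0).
P accepts in {p2} and Q accepts in {q0}. The reachable pairs whose P-component is accepting are (p2, q0); in each of them the Q-component is accepting too, so the product for L(P) \ L(Q) (P-component accepting, Q-component rejecting) has no reachable accepting pair and the difference is empty.
Hence every string in L(P) is also in L(Q).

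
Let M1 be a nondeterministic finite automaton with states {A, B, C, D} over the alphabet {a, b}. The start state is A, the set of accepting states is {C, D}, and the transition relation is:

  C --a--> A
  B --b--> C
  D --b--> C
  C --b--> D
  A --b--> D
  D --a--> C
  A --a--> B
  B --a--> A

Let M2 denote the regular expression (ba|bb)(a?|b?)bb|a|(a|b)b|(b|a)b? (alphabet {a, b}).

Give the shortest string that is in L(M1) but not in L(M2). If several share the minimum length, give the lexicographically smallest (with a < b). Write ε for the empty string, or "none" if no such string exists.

ba

The string ba is accepted by M1 but not by M2.
No shorter string lies in the difference, and ba is the lexicographically first length-2 string in L(M1) \ L(M2).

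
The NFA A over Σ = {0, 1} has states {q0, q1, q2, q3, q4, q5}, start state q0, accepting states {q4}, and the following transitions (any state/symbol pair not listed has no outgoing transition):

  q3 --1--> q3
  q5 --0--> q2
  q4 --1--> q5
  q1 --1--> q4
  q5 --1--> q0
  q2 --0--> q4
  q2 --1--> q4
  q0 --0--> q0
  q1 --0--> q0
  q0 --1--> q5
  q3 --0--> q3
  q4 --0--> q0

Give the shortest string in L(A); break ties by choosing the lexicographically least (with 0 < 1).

100

A breadth-first search from q0 reaches an accepting state first via the path q0 → q5 → q2 → q4 on input 100.
No string of length < 3 is accepted (BFS exhausts all shorter strings without reaching an accepting state), and 100 is the lexicographically least accepting string of length 3.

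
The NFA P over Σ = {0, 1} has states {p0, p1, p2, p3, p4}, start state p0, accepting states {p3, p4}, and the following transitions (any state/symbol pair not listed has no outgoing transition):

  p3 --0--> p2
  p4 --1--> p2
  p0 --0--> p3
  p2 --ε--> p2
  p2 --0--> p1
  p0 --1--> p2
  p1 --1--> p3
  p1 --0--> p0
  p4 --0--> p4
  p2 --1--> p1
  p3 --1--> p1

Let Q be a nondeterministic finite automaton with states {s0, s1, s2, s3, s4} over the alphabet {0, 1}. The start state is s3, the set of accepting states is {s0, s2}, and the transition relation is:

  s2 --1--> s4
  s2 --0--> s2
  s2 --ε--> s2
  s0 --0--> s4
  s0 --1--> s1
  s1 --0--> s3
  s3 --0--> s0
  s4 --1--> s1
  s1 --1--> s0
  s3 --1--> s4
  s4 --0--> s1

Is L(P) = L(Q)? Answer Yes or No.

Yes

Exploring the product automaton P × Q from the start pair (p0, s3), following both machines on each input symbol, reaches 4 state pairs: (p0, s3), (p3, s0), (p2, s4), (p1, s1).
P accepts in {p3, p4} and Q accepts in {s0, s2}. In every reachable pair the two components are either both accepting — (p3, s0) — or both non-accepting, so no string is accepted by exactly one of the machines: L(P) \ L(Q) and L(Q) \ L(P) are both empty.
Hence every string is accepted by P iff it is accepted by Q, and the two languages coincide.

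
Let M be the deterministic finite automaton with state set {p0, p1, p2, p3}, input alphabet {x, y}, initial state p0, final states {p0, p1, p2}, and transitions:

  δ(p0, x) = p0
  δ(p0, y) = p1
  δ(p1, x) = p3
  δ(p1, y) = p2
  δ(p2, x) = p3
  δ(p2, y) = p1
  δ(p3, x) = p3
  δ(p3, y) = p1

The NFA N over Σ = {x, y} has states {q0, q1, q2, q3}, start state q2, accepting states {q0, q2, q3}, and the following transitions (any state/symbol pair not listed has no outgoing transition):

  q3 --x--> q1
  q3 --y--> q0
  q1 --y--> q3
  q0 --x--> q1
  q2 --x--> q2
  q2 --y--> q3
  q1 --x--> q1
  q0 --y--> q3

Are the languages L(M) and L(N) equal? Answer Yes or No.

Exploring the product automaton M × N from the start pair (p0, q2), following both machines on each input symbol, reaches 4 state pairs: (p0, q2), (p1, q3), (p3, q1), (p2, q0).
M accepts in {p0, p1, p2} and N accepts in {q0, q2, q3}. In every reachable pair the two components are either both accepting — (p0, q2), (p1, q3), (p2, q0) — or both non-accepting, so no string is accepted by exactly one of the machines: L(M) \ L(N) and L(N) \ L(M) are both empty.
Hence every string is accepted by M iff it is accepted by N, and the two languages coincide.

Yes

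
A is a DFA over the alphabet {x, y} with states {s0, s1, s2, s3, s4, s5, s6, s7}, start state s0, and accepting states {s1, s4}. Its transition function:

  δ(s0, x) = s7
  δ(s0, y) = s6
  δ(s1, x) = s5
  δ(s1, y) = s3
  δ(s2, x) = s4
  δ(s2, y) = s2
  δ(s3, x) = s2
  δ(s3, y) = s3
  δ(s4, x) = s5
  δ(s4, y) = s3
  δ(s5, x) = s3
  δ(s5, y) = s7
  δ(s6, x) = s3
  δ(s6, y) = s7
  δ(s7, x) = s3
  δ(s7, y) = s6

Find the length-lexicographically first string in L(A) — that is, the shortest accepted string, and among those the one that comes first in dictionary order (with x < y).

A breadth-first search from s0 reaches an accepting state first via the path s0 → s7 → s3 → s2 → s4 on input xxxx.
No string of length < 4 is accepted (BFS exhausts all shorter strings without reaching an accepting state), and xxxx is the lexicographically least accepting string of length 4.

xxxx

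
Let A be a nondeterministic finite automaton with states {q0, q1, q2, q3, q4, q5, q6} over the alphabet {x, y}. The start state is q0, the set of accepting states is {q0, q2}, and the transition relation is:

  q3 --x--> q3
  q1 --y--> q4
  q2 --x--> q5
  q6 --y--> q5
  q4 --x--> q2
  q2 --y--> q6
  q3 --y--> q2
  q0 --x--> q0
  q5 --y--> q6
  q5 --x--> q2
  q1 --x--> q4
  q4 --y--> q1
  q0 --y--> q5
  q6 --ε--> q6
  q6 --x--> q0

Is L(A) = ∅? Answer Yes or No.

The empty string ε is accepted: the run q0 ends in the accepting state q0.
Since at least one string is accepted, L(A) is not empty.

No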